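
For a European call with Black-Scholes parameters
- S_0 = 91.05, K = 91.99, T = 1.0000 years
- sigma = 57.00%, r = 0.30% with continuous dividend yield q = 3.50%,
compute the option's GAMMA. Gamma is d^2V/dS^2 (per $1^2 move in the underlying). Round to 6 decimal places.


d1 = 0.2108402293; d2 = -0.3591597707
phi(d1) = 0.3901728885; exp(-qT) = 0.9656054163; exp(-rT) = 0.9970044955
Gamma = exp(-qT) * phi(d1) / (S * sigma * sqrt(T)) = 0.9656054163 * 0.3901728885 / (91.0500 * 0.5700 * 1.0000000000) = 0.007259

Answer: Gamma = 0.007259


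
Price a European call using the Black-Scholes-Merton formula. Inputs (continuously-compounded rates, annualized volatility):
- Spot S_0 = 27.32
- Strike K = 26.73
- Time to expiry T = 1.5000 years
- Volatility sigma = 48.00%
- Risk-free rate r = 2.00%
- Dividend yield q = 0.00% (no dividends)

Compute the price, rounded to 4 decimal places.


d1 = (ln(S/K) + (r - q + 0.5*sigma^2) * T) / (sigma * sqrt(T)) = 0.38210765
d2 = d1 - sigma * sqrt(T) = -0.20576989
exp(-rT) = 0.97044553; exp(-qT) = 1.00000000
C = S_0 * exp(-qT) * N(d1) - K * exp(-rT) * N(d2)
N(d1) = 0.64880924; N(d2) = 0.41848533
C = 27.3200 * 1.00000000 * 0.64880924 - 26.7300 * 0.97044553 * 0.41848533 = 6.8700

Answer: Price = 6.8700


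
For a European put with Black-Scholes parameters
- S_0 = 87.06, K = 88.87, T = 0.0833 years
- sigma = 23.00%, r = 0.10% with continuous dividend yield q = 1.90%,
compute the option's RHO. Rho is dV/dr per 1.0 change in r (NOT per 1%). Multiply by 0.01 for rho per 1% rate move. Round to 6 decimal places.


d1 = -0.2993764342; d2 = -0.3657584348
phi(d1) = 0.3814590941; exp(-qT) = 0.9984185518; exp(-rT) = 0.9999167035
N(-d2) = 0.6427273309
Rho = -K*T*exp(-rT)*N(-d2) = -88.8700 * 0.0833 * 0.9999167035 * 0.6427273309 = -4.757631

Answer: Rho = -4.757631


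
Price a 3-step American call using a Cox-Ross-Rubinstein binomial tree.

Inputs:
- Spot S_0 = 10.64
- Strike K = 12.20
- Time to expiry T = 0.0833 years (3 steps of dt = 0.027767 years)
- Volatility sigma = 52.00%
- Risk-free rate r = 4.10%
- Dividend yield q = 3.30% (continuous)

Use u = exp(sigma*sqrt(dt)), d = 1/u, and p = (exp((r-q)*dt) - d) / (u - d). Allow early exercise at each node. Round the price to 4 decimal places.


dt = T/N = 0.027767
u = exp(sigma*sqrt(dt)) = 1.090514; d = 1/u = 0.916999
p = (exp((r-q)*dt) - d) / (u - d) = 0.479632
Discount per step: exp(-r*dt) = 0.998862
Stock lattice S(k, i) with i counting down-moves:
  k=0: S(0,0) = 10.6400
  k=1: S(1,0) = 11.6031; S(1,1) = 9.7569
  k=2: S(2,0) = 12.6533; S(2,1) = 10.6400; S(2,2) = 8.9470
  k=3: S(3,0) = 13.7986; S(3,1) = 11.6031; S(3,2) = 9.7569; S(3,3) = 8.2044
Terminal payoffs V(N, i) = max(S_T - K, 0):
  V(3,0) = 1.598619; V(3,1) = 0.000000; V(3,2) = 0.000000; V(3,3) = 0.000000
Backward induction: V(k, i) = exp(-r*dt) * [p * V(k+1, i) + (1-p) * V(k+1, i+1)]; then take max(V_cont, immediate exercise) for American.
  V(2,0) = exp(-r*dt) * [p*1.598619 + (1-p)*0.000000] = 0.765875; exercise = 0.453314; V(2,0) = max -> 0.765875
  V(2,1) = exp(-r*dt) * [p*0.000000 + (1-p)*0.000000] = 0.000000; exercise = 0.000000; V(2,1) = max -> 0.000000
  V(2,2) = exp(-r*dt) * [p*0.000000 + (1-p)*0.000000] = 0.000000; exercise = 0.000000; V(2,2) = max -> 0.000000
  V(1,0) = exp(-r*dt) * [p*0.765875 + (1-p)*0.000000] = 0.366920; exercise = 0.000000; V(1,0) = max -> 0.366920
  V(1,1) = exp(-r*dt) * [p*0.000000 + (1-p)*0.000000] = 0.000000; exercise = 0.000000; V(1,1) = max -> 0.000000
  V(0,0) = exp(-r*dt) * [p*0.366920 + (1-p)*0.000000] = 0.175786; exercise = 0.000000; V(0,0) = max -> 0.175786

Answer: Price = V(0,0) = 0.1758


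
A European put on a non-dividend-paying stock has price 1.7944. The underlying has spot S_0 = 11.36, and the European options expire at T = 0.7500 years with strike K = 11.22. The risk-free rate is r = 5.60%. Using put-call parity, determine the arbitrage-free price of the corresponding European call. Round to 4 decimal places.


Put-call parity: C - P = S_0 * exp(-qT) - K * exp(-rT).
S_0 * exp(-qT) = 11.3600 * 1.00000000 = 11.36000000
K * exp(-rT) = 11.2200 * 0.95886978 = 10.75851894
C = P + S*exp(-qT) - K*exp(-rT)
C = 1.7944 + 11.36000000 - 10.75851894 = 2.3959

Answer: Call price = 2.3959


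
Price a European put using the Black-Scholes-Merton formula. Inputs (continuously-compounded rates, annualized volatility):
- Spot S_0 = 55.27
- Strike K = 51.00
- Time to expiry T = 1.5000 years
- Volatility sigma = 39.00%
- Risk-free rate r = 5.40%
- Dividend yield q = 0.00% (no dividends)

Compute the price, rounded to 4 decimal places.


d1 = (ln(S/K) + (r - q + 0.5*sigma^2) * T) / (sigma * sqrt(T)) = 0.57673892
d2 = d1 - sigma * sqrt(T) = 0.09908842
exp(-rT) = 0.92219369; exp(-qT) = 1.00000000
P = K * exp(-rT) * N(-d2) - S_0 * exp(-qT) * N(-d1)
N(-d1) = 0.28205792; N(-d2) = 0.46053403
P = 51.0000 * 0.92219369 * 0.46053403 - 55.2700 * 1.00000000 * 0.28205792 = 6.0704

Answer: Price = 6.0704


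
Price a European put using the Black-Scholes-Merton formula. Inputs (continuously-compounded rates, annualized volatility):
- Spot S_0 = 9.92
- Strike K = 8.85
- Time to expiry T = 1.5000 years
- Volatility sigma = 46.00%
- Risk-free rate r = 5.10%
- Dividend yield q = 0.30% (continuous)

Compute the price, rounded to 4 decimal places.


d1 = (ln(S/K) + (r - q + 0.5*sigma^2) * T) / (sigma * sqrt(T)) = 0.61208038
d2 = d1 - sigma * sqrt(T) = 0.04869774
exp(-rT) = 0.92635291; exp(-qT) = 0.99551011
P = K * exp(-rT) * N(-d2) - S_0 * exp(-qT) * N(-d1)
N(-d1) = 0.27024229; N(-d2) = 0.48058009
P = 8.8500 * 0.92635291 * 0.48058009 - 9.9200 * 0.99551011 * 0.27024229 = 1.2711

Answer: Price = 1.2711


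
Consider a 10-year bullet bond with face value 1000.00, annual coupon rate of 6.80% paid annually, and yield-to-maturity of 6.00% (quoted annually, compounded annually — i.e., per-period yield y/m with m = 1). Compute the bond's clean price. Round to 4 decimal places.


Coupon per period c = face * coupon_rate / m = 68.000000
Periods per year m = 1; per-period yield y/m = 0.060000
Number of cashflows N = 10
Cashflows (t years, CF_t, discount factor 1/(1+y/m)^(m*t), PV):
  t = 1.0000: CF_t = 68.000000, DF = 0.943396, PV = 64.150943
  t = 2.0000: CF_t = 68.000000, DF = 0.889996, PV = 60.519758
  t = 3.0000: CF_t = 68.000000, DF = 0.839619, PV = 57.094111
  t = 4.0000: CF_t = 68.000000, DF = 0.792094, PV = 53.862369
  t = 5.0000: CF_t = 68.000000, DF = 0.747258, PV = 50.813556
  t = 6.0000: CF_t = 68.000000, DF = 0.704961, PV = 47.937317
  t = 7.0000: CF_t = 68.000000, DF = 0.665057, PV = 45.223884
  t = 8.0000: CF_t = 68.000000, DF = 0.627412, PV = 42.664041
  t = 9.0000: CF_t = 68.000000, DF = 0.591898, PV = 40.249096
  t = 10.0000: CF_t = 1068.000000, DF = 0.558395, PV = 596.365622
Price P = sum_t PV_t = 1058.880696

Answer: Price = 1058.8807


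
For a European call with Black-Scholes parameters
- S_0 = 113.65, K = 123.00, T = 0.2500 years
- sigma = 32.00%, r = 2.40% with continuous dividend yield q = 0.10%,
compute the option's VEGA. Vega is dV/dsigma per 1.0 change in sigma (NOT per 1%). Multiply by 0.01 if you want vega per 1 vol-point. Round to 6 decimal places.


Answer: Vega = 21.100000

Derivation:
d1 = -0.3781925317; d2 = -0.5381925317
phi(d1) = 0.3714082828; exp(-qT) = 0.9997500312; exp(-rT) = 0.9940179641
Vega = S * exp(-qT) * phi(d1) * sqrt(T) = 113.6500 * 0.9997500312 * 0.3714082828 * 0.5000000000 = 21.100000


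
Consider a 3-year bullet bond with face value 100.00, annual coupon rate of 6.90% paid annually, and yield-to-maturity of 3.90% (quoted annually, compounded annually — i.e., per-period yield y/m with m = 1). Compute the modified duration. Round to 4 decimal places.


Answer: Modified duration = 2.7126

Derivation:
Coupon per period c = face * coupon_rate / m = 6.900000
Periods per year m = 1; per-period yield y/m = 0.039000
Number of cashflows N = 3
Cashflows (t years, CF_t, discount factor 1/(1+y/m)^(m*t), PV):
  t = 1.0000: CF_t = 6.900000, DF = 0.962464, PV = 6.641001
  t = 2.0000: CF_t = 6.900000, DF = 0.926337, PV = 6.391724
  t = 3.0000: CF_t = 106.900000, DF = 0.891566, PV = 95.308374
Price P = sum_t PV_t = 108.341099
First compute Macaulay numerator sum_t t * PV_t:
  t * PV_t at t = 1.0000: 6.641001
  t * PV_t at t = 2.0000: 12.783447
  t * PV_t at t = 3.0000: 285.925123
Macaulay duration D = 305.349572 / 108.341099 = 2.818409
Modified duration = D / (1 + y/m) = 2.818409 / (1 + 0.039000) = 2.712617


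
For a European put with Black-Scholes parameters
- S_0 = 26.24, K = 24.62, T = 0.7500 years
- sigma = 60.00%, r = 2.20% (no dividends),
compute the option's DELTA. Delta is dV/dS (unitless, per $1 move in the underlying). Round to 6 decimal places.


Answer: Delta = -0.339363

Derivation:
d1 = 0.4142023286; d2 = -0.1054129137
phi(d1) = 0.3661470253; exp(-qT) = 1.0000000000; exp(-rT) = 0.9836353794
N(-d1) = 0.3393629683
Delta = -exp(-qT) * N(-d1) = -1.0000000000 * 0.3393629683 = -0.339363


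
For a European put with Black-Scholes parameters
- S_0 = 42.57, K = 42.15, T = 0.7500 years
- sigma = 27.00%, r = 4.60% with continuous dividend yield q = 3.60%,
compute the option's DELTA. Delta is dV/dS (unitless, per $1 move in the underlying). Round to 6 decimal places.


d1 = 0.1913920222; d2 = -0.0424348368
phi(d1) = 0.3917019789; exp(-qT) = 0.9733612415; exp(-rT) = 0.9660883397
N(-d1) = 0.4241092350
Delta = -exp(-qT) * N(-d1) = -0.9733612415 * 0.4241092350 = -0.412811

Answer: Delta = -0.412811


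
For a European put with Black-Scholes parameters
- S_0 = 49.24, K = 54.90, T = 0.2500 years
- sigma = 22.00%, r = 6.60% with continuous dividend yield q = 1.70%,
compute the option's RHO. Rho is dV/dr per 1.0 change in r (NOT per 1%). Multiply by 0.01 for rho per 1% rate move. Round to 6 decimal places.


Answer: Rho = -11.131564

Derivation:
d1 = -0.8227913382; d2 = -0.9327913382
phi(d1) = 0.2843835777; exp(-qT) = 0.9957590185; exp(-rT) = 0.9836353794
N(-d2) = 0.8245361428
Rho = -K*T*exp(-rT)*N(-d2) = -54.9000 * 0.2500 * 0.9836353794 * 0.8245361428 = -11.131564


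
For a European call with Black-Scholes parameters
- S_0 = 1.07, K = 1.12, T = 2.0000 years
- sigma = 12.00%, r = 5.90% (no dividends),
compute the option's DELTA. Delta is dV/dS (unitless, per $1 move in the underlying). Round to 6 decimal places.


Answer: Delta = 0.695346

Derivation:
d1 = 0.5110612091; d2 = 0.3413555816
phi(d1) = 0.3501021490; exp(-qT) = 1.0000000000; exp(-rT) = 0.8886960526
N(d1) = 0.6953459014
Delta = exp(-qT) * N(d1) = 1.0000000000 * 0.6953459014 = 0.695346


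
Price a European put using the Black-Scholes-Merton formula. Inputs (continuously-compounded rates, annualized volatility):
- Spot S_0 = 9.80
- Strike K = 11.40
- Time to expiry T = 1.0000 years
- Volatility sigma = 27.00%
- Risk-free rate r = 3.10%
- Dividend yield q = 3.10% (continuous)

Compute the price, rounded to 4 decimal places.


Answer: Price = 2.0465

Derivation:
d1 = (ln(S/K) + (r - q + 0.5*sigma^2) * T) / (sigma * sqrt(T)) = -0.42511470
d2 = d1 - sigma * sqrt(T) = -0.69511470
exp(-rT) = 0.96947557; exp(-qT) = 0.96947557
P = K * exp(-rT) * N(-d2) - S_0 * exp(-qT) * N(-d1)
N(-d1) = 0.66462347; N(-d2) = 0.75650829
P = 11.4000 * 0.96947557 * 0.75650829 - 9.8000 * 0.96947557 * 0.66462347 = 2.0465


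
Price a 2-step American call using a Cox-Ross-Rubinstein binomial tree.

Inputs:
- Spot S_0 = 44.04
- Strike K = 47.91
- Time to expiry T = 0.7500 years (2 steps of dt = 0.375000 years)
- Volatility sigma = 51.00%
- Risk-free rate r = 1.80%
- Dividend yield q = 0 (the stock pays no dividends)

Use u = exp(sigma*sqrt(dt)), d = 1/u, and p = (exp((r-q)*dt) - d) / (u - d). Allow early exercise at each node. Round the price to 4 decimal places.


dt = T/N = 0.375000
u = exp(sigma*sqrt(dt)) = 1.366578; d = 1/u = 0.731755
p = (exp((r-q)*dt) - d) / (u - d) = 0.433220
Discount per step: exp(-r*dt) = 0.993273
Stock lattice S(k, i) with i counting down-moves:
  k=0: S(0,0) = 44.0400
  k=1: S(1,0) = 60.1841; S(1,1) = 32.2265
  k=2: S(2,0) = 82.2463; S(2,1) = 44.0400; S(2,2) = 23.5819
Terminal payoffs V(N, i) = max(S_T - K, 0):
  V(2,0) = 34.336283; V(2,1) = 0.000000; V(2,2) = 0.000000
Backward induction: V(k, i) = exp(-r*dt) * [p * V(k+1, i) + (1-p) * V(k+1, i+1)]; then take max(V_cont, immediate exercise) for American.
  V(1,0) = exp(-r*dt) * [p*34.336283 + (1-p)*0.000000] = 14.775090; exercise = 12.274103; V(1,0) = max -> 14.775090
  V(1,1) = exp(-r*dt) * [p*0.000000 + (1-p)*0.000000] = 0.000000; exercise = 0.000000; V(1,1) = max -> 0.000000
  V(0,0) = exp(-r*dt) * [p*14.775090 + (1-p)*0.000000] = 6.357802; exercise = 0.000000; V(0,0) = max -> 6.357802

Answer: Price = V(0,0) = 6.3578


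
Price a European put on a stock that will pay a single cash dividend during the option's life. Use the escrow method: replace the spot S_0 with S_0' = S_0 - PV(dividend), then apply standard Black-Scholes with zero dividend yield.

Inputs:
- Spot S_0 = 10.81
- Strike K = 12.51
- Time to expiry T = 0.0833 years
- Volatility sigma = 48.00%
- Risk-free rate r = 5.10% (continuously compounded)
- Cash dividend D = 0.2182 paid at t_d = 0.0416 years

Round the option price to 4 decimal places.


Answer: Price = 1.9594

Derivation:
PV(D) = D * exp(-r * t_d) = 0.2182 * 0.99788065 = 0.21773756
S_0' = S_0 - PV(D) = 10.8100 - 0.21773756 = 10.59226244
d1 = (ln(S_0'/K) + (r + sigma^2/2)*T) / (sigma*sqrt(T)) = -1.10122787
d2 = d1 - sigma*sqrt(T) = -1.23976422
exp(-rT) = 0.99576071
N(-d1) = 0.86460125; N(-d2) = 0.89246869
P = K * exp(-rT) * N(-d2) - S_0' * N(-d1) = 12.5100 * 0.99576071 * 0.89246869 - 10.59226244 * 0.86460125 = 1.9594


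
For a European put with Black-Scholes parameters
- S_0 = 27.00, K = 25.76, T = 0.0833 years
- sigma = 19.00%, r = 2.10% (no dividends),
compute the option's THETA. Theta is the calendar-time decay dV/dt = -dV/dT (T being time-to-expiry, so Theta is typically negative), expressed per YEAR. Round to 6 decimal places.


d1 = 0.9166539080; d2 = 0.8618166032
phi(d1) = 0.2620904183; exp(-qT) = 1.0000000000; exp(-rT) = 0.9982522291
Theta = -S*exp(-qT)*phi(d1)*sigma/(2*sqrt(T)) + r*K*exp(-rT)*N(-d2) - q*S*exp(-qT)*N(-d1)
N(-d1) = 0.1796620131; N(-d2) = 0.1943942234; sqrt(T) = 0.2886173938
Term 1 = -27.0000 * 1.0000000000 * 0.2620904183 * 0.1900 / (2 * 0.2886173938) = -2.3292495095
Term 2 = 0.0210 * 25.7600 * 0.9982522291 * 0.1943942234 = 0.1049757044
Term 3 = 0 (no dividend yield, q = 0)
Theta = -2.3292495095 + (0.1049757044) + (0.0000000000) = -2.224274

Answer: Theta = -2.224274


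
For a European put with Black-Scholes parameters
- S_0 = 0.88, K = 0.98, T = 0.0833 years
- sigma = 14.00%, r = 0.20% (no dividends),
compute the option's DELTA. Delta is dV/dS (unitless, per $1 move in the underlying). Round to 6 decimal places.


d1 = -2.6393747394; d2 = -2.6797811745
phi(d1) = 0.0122517311; exp(-qT) = 1.0000000000; exp(-rT) = 0.9998334139
N(-d1) = 0.9958470444
Delta = -exp(-qT) * N(-d1) = -1.0000000000 * 0.9958470444 = -0.995847

Answer: Delta = -0.995847


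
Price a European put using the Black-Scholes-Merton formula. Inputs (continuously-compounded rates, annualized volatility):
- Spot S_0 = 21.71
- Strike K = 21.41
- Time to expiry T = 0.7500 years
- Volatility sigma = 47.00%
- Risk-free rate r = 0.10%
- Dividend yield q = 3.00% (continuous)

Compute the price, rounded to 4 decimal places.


d1 = (ln(S/K) + (r - q + 0.5*sigma^2) * T) / (sigma * sqrt(T)) = 0.18426657
d2 = d1 - sigma * sqrt(T) = -0.22276537
exp(-rT) = 0.99925028; exp(-qT) = 0.97775124
P = K * exp(-rT) * N(-d2) - S_0 * exp(-qT) * N(-d1)
N(-d1) = 0.42690217; N(-d2) = 0.58814094
P = 21.4100 * 0.99925028 * 0.58814094 - 21.7100 * 0.97775124 * 0.42690217 = 3.5208

Answer: Price = 3.5208


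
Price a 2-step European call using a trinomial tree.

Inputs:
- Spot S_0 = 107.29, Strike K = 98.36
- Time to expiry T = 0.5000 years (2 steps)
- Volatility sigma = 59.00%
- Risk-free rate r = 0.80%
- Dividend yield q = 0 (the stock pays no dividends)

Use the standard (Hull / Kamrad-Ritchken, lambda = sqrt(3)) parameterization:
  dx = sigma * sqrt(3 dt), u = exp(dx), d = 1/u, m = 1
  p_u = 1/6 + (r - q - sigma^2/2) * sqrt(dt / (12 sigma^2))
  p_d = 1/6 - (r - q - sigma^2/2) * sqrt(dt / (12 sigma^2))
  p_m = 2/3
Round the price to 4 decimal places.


Answer: Price = V(0,0) = 21.0499

Derivation:
dt = T/N = 0.250000; dx = sigma*sqrt(3*dt) = 0.510955
u = exp(dx) = 1.666882; d = 1/u = 0.599922
p_u = 0.126044, p_m = 0.666667, p_d = 0.207289
Discount per step: exp(-r*dt) = 0.998002
Stock lattice S(k, j) with j the centered position index:
  k=0: S(0,+0) = 107.2900
  k=1: S(1,-1) = 64.3657; S(1,+0) = 107.2900; S(1,+1) = 178.8398
  k=2: S(2,-2) = 38.6144; S(2,-1) = 64.3657; S(2,+0) = 107.2900; S(2,+1) = 178.8398; S(2,+2) = 298.1049
Terminal payoffs V(N, j) = max(S_T - K, 0):
  V(2,-2) = 0.000000; V(2,-1) = 0.000000; V(2,+0) = 8.930000; V(2,+1) = 80.479801; V(2,+2) = 199.744896
Backward induction: V(k, j) = exp(-r*dt) * [p_u * V(k+1, j+1) + p_m * V(k+1, j) + p_d * V(k+1, j-1)]
  V(1,-1) = exp(-r*dt) * [p_u*8.930000 + p_m*0.000000 + p_d*0.000000] = 1.123326
  V(1,+0) = exp(-r*dt) * [p_u*80.479801 + p_m*8.930000 + p_d*0.000000] = 16.065183
  V(1,+1) = exp(-r*dt) * [p_u*199.744896 + p_m*80.479801 + p_d*8.930000] = 80.519778
  V(0,+0) = exp(-r*dt) * [p_u*80.519778 + p_m*16.065183 + p_d*1.123326] = 21.049885


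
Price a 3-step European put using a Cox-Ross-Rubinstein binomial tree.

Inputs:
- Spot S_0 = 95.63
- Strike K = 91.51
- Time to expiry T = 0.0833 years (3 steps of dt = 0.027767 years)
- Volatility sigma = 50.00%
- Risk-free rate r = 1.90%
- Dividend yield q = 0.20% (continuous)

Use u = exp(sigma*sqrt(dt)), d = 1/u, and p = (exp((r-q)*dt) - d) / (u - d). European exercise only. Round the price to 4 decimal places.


dt = T/N = 0.027767
u = exp(sigma*sqrt(dt)) = 1.086886; d = 1/u = 0.920060
p = (exp((r-q)*dt) - d) / (u - d) = 0.482013
Discount per step: exp(-r*dt) = 0.999473
Stock lattice S(k, i) with i counting down-moves:
  k=0: S(0,0) = 95.6300
  k=1: S(1,0) = 103.9389; S(1,1) = 87.9853
  k=2: S(2,0) = 112.9697; S(2,1) = 95.6300; S(2,2) = 80.9517
  k=3: S(3,0) = 122.7852; S(3,1) = 103.9389; S(3,2) = 87.9853; S(3,3) = 74.4804
Terminal payoffs V(N, i) = max(K - S_T, 0):
  V(3,0) = 0.000000; V(3,1) = 0.000000; V(3,2) = 3.524686; V(3,3) = 17.029557
Backward induction: V(k, i) = exp(-r*dt) * [p * V(k+1, i) + (1-p) * V(k+1, i+1)].
  V(2,0) = exp(-r*dt) * [p*0.000000 + (1-p)*0.000000] = 0.000000
  V(2,1) = exp(-r*dt) * [p*0.000000 + (1-p)*3.524686] = 1.824778
  V(2,2) = exp(-r*dt) * [p*3.524686 + (1-p)*17.029557] = 10.514485
  V(1,0) = exp(-r*dt) * [p*0.000000 + (1-p)*1.824778] = 0.944713
  V(1,1) = exp(-r*dt) * [p*1.824778 + (1-p)*10.514485] = 6.322596
  V(0,0) = exp(-r*dt) * [p*0.944713 + (1-p)*6.322596] = 3.728419

Answer: Price = V(0,0) = 3.7284


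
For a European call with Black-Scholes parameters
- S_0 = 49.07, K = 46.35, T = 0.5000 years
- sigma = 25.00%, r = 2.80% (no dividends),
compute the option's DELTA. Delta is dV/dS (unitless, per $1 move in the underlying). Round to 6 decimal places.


d1 = 0.4901752346; d2 = 0.3133985393
phi(d1) = 0.3537819863; exp(-qT) = 1.0000000000; exp(-rT) = 0.9860975443
N(d1) = 0.6879950481
Delta = exp(-qT) * N(d1) = 1.0000000000 * 0.6879950481 = 0.687995

Answer: Delta = 0.687995


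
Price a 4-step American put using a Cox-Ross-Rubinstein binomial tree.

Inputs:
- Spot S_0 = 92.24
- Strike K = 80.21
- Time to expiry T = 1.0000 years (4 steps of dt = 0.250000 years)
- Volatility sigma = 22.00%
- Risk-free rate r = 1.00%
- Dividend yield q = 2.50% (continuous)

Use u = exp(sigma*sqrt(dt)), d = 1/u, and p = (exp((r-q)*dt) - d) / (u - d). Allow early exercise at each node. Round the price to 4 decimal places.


Answer: Price = V(0,0) = 3.6109

Derivation:
dt = T/N = 0.250000
u = exp(sigma*sqrt(dt)) = 1.116278; d = 1/u = 0.895834
p = (exp((r-q)*dt) - d) / (u - d) = 0.455548
Discount per step: exp(-r*dt) = 0.997503
Stock lattice S(k, i) with i counting down-moves:
  k=0: S(0,0) = 92.2400
  k=1: S(1,0) = 102.9655; S(1,1) = 82.6317
  k=2: S(2,0) = 114.9381; S(2,1) = 92.2400; S(2,2) = 74.0243
  k=3: S(3,0) = 128.3029; S(3,1) = 102.9655; S(3,2) = 82.6317; S(3,3) = 66.3135
  k=4: S(4,0) = 143.2217; S(4,1) = 114.9381; S(4,2) = 92.2400; S(4,3) = 74.0243; S(4,4) = 59.4059
Terminal payoffs V(N, i) = max(K - S_T, 0):
  V(4,0) = 0.000000; V(4,1) = 0.000000; V(4,2) = 0.000000; V(4,3) = 6.185666; V(4,4) = 20.804081
Backward induction: V(k, i) = exp(-r*dt) * [p * V(k+1, i) + (1-p) * V(k+1, i+1)]; then take max(V_cont, immediate exercise) for American.
  V(3,0) = exp(-r*dt) * [p*0.000000 + (1-p)*0.000000] = 0.000000; exercise = 0.000000; V(3,0) = max -> 0.000000
  V(3,1) = exp(-r*dt) * [p*0.000000 + (1-p)*0.000000] = 0.000000; exercise = 0.000000; V(3,1) = max -> 0.000000
  V(3,2) = exp(-r*dt) * [p*0.000000 + (1-p)*6.185666] = 3.359387; exercise = 0.000000; V(3,2) = max -> 3.359387
  V(3,3) = exp(-r*dt) * [p*6.185666 + (1-p)*20.804081] = 14.109367; exercise = 13.896475; V(3,3) = max -> 14.109367
  V(2,0) = exp(-r*dt) * [p*0.000000 + (1-p)*0.000000] = 0.000000; exercise = 0.000000; V(2,0) = max -> 0.000000
  V(2,1) = exp(-r*dt) * [p*0.000000 + (1-p)*3.359387] = 1.824457; exercise = 0.000000; V(2,1) = max -> 1.824457
  V(2,2) = exp(-r*dt) * [p*3.359387 + (1-p)*14.109367] = 9.189229; exercise = 6.185666; V(2,2) = max -> 9.189229
  V(1,0) = exp(-r*dt) * [p*0.000000 + (1-p)*1.824457] = 0.990848; exercise = 0.000000; V(1,0) = max -> 0.990848
  V(1,1) = exp(-r*dt) * [p*1.824457 + (1-p)*9.189229] = 5.819651; exercise = 0.000000; V(1,1) = max -> 5.819651
  V(0,0) = exp(-r*dt) * [p*0.990848 + (1-p)*5.819651] = 3.610859; exercise = 0.000000; V(0,0) = max -> 3.610859


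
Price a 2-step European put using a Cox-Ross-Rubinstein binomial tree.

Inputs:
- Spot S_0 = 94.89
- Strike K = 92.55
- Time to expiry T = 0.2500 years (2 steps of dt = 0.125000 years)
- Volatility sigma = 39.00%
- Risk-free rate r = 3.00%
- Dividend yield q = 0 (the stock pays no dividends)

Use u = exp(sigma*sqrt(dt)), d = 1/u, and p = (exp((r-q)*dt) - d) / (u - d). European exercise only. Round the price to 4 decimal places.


Answer: Price = V(0,0) = 5.5275

Derivation:
dt = T/N = 0.125000
u = exp(sigma*sqrt(dt)) = 1.147844; d = 1/u = 0.871198
p = (exp((r-q)*dt) - d) / (u - d) = 0.479164
Discount per step: exp(-r*dt) = 0.996257
Stock lattice S(k, i) with i counting down-moves:
  k=0: S(0,0) = 94.8900
  k=1: S(1,0) = 108.9190; S(1,1) = 82.6680
  k=2: S(2,0) = 125.0220; S(2,1) = 94.8900; S(2,2) = 72.0202
Terminal payoffs V(N, i) = max(K - S_T, 0):
  V(2,0) = 0.000000; V(2,1) = 0.000000; V(2,2) = 20.529797
Backward induction: V(k, i) = exp(-r*dt) * [p * V(k+1, i) + (1-p) * V(k+1, i+1)].
  V(1,0) = exp(-r*dt) * [p*0.000000 + (1-p)*0.000000] = 0.000000
  V(1,1) = exp(-r*dt) * [p*0.000000 + (1-p)*20.529797] = 10.652641
  V(0,0) = exp(-r*dt) * [p*0.000000 + (1-p)*10.652641] = 5.527515


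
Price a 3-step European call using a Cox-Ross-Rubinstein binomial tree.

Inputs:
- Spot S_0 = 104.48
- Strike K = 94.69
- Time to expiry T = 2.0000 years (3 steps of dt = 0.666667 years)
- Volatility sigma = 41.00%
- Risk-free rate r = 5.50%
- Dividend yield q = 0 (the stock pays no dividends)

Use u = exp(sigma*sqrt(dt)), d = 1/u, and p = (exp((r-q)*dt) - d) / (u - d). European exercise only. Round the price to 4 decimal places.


Answer: Price = V(0,0) = 34.1514

Derivation:
dt = T/N = 0.666667
u = exp(sigma*sqrt(dt)) = 1.397610; d = 1/u = 0.715507
p = (exp((r-q)*dt) - d) / (u - d) = 0.471835
Discount per step: exp(-r*dt) = 0.963997
Stock lattice S(k, i) with i counting down-moves:
  k=0: S(0,0) = 104.4800
  k=1: S(1,0) = 146.0223; S(1,1) = 74.7562
  k=2: S(2,0) = 204.0822; S(2,1) = 104.4800; S(2,2) = 53.4886
  k=3: S(3,0) = 285.2273; S(3,1) = 146.0223; S(3,2) = 74.7562; S(3,3) = 38.2715
Terminal payoffs V(N, i) = max(S_T - K, 0):
  V(3,0) = 190.537315; V(3,1) = 51.332287; V(3,2) = 0.000000; V(3,3) = 0.000000
Backward induction: V(k, i) = exp(-r*dt) * [p * V(k+1, i) + (1-p) * V(k+1, i+1)].
  V(2,0) = exp(-r*dt) * [p*190.537315 + (1-p)*51.332287] = 112.801286
  V(2,1) = exp(-r*dt) * [p*51.332287 + (1-p)*0.000000] = 23.348376
  V(2,2) = exp(-r*dt) * [p*0.000000 + (1-p)*0.000000] = 0.000000
  V(1,0) = exp(-r*dt) * [p*112.801286 + (1-p)*23.348376] = 63.195229
  V(1,1) = exp(-r*dt) * [p*23.348376 + (1-p)*0.000000] = 10.619956
  V(0,0) = exp(-r*dt) * [p*63.195229 + (1-p)*10.619956] = 34.151355


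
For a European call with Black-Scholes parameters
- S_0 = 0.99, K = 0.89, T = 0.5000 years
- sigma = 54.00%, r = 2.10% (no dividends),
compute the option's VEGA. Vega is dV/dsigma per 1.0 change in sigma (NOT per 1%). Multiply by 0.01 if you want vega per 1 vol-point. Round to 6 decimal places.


d1 = 0.4972885060; d2 = 0.1154508442
phi(d1) = 0.3525416660; exp(-qT) = 1.0000000000; exp(-rT) = 0.9895549326
Vega = S * exp(-qT) * phi(d1) * sqrt(T) = 0.9900 * 1.0000000000 * 0.3525416660 * 0.7071067812 = 0.246792

Answer: Vega = 0.246792


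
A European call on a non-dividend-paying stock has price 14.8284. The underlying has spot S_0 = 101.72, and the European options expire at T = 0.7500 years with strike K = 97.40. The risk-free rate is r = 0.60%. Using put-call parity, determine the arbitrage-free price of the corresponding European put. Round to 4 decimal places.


Answer: Put price = 10.0711

Derivation:
Put-call parity: C - P = S_0 * exp(-qT) - K * exp(-rT).
S_0 * exp(-qT) = 101.7200 * 1.00000000 = 101.72000000
K * exp(-rT) = 97.4000 * 0.99551011 = 96.96268470
P = C - S*exp(-qT) + K*exp(-rT)
P = 14.8284 - 101.72000000 + 96.96268470 = 10.0711


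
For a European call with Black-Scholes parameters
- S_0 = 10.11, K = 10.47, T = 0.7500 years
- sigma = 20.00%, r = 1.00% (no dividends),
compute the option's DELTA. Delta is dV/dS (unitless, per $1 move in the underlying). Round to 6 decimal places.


d1 = -0.0721052281; d2 = -0.2453103088
phi(d1) = 0.3979065441; exp(-qT) = 1.0000000000; exp(-rT) = 0.9925280548
N(d1) = 0.4712590828
Delta = exp(-qT) * N(d1) = 1.0000000000 * 0.4712590828 = 0.471259

Answer: Delta = 0.471259


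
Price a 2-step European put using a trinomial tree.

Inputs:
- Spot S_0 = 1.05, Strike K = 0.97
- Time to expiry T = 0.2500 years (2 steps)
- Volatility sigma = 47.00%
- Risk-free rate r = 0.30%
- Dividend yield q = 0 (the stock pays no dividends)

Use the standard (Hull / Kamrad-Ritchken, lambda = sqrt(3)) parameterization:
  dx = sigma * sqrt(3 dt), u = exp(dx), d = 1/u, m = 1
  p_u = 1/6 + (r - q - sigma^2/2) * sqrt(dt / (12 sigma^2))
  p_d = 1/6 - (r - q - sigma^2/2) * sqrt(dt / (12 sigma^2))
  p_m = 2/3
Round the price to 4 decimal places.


dt = T/N = 0.125000; dx = sigma*sqrt(3*dt) = 0.287815
u = exp(dx) = 1.333511; d = 1/u = 0.749900
p_u = 0.143334, p_m = 0.666667, p_d = 0.190000
Discount per step: exp(-r*dt) = 0.999625
Stock lattice S(k, j) with j the centered position index:
  k=0: S(0,+0) = 1.0500
  k=1: S(1,-1) = 0.7874; S(1,+0) = 1.0500; S(1,+1) = 1.4002
  k=2: S(2,-2) = 0.5905; S(2,-1) = 0.7874; S(2,+0) = 1.0500; S(2,+1) = 1.4002; S(2,+2) = 1.8672
Terminal payoffs V(N, j) = max(K - S_T, 0):
  V(2,-2) = 0.379532; V(2,-1) = 0.182605; V(2,+0) = 0.000000; V(2,+1) = 0.000000; V(2,+2) = 0.000000
Backward induction: V(k, j) = exp(-r*dt) * [p_u * V(k+1, j+1) + p_m * V(k+1, j) + p_d * V(k+1, j-1)]
  V(1,-1) = exp(-r*dt) * [p_u*0.000000 + p_m*0.182605 + p_d*0.379532] = 0.193775
  V(1,+0) = exp(-r*dt) * [p_u*0.000000 + p_m*0.000000 + p_d*0.182605] = 0.034682
  V(1,+1) = exp(-r*dt) * [p_u*0.000000 + p_m*0.000000 + p_d*0.000000] = 0.000000
  V(0,+0) = exp(-r*dt) * [p_u*0.000000 + p_m*0.034682 + p_d*0.193775] = 0.059916

Answer: Price = V(0,0) = 0.0599


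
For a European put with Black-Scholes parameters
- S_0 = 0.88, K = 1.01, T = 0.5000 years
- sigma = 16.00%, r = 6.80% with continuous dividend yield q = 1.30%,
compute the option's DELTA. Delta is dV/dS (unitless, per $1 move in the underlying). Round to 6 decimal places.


d1 = -0.9182108799; d2 = -1.0313479649
phi(d1) = 0.2617163113; exp(-qT) = 0.9935210793; exp(-rT) = 0.9665715046
N(-d1) = 0.8207457631
Delta = -exp(-qT) * N(-d1) = -0.9935210793 * 0.8207457631 = -0.815428

Answer: Delta = -0.815428


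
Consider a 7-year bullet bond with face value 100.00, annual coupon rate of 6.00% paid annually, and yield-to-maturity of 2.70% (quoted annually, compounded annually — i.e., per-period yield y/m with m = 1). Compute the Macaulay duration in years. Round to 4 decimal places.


Answer: Macaulay duration = 6.0277 years

Derivation:
Coupon per period c = face * coupon_rate / m = 6.000000
Periods per year m = 1; per-period yield y/m = 0.027000
Number of cashflows N = 7
Cashflows (t years, CF_t, discount factor 1/(1+y/m)^(m*t), PV):
  t = 1.0000: CF_t = 6.000000, DF = 0.973710, PV = 5.842259
  t = 2.0000: CF_t = 6.000000, DF = 0.948111, PV = 5.688665
  t = 3.0000: CF_t = 6.000000, DF = 0.923185, PV = 5.539109
  t = 4.0000: CF_t = 6.000000, DF = 0.898914, PV = 5.393485
  t = 5.0000: CF_t = 6.000000, DF = 0.875282, PV = 5.251689
  t = 6.0000: CF_t = 6.000000, DF = 0.852270, PV = 5.113622
  t = 7.0000: CF_t = 106.000000, DF = 0.829864, PV = 87.965578
Price P = sum_t PV_t = 120.794407
Macaulay numerator sum_t t * PV_t:
  t * PV_t at t = 1.0000: 5.842259
  t * PV_t at t = 2.0000: 11.377330
  t * PV_t at t = 3.0000: 16.617327
  t * PV_t at t = 4.0000: 21.573940
  t * PV_t at t = 5.0000: 26.258447
  t * PV_t at t = 6.0000: 30.681730
  t * PV_t at t = 7.0000: 615.759045
Macaulay duration D = (sum_t t * PV_t) / P = 728.110078 / 120.794407 = 6.027680


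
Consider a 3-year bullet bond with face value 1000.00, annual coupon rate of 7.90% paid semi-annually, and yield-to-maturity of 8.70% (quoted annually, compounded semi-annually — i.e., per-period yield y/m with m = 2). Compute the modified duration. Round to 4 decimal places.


Answer: Modified duration = 2.6121

Derivation:
Coupon per period c = face * coupon_rate / m = 39.500000
Periods per year m = 2; per-period yield y/m = 0.043500
Number of cashflows N = 6
Cashflows (t years, CF_t, discount factor 1/(1+y/m)^(m*t), PV):
  t = 0.5000: CF_t = 39.500000, DF = 0.958313, PV = 37.853378
  t = 1.0000: CF_t = 39.500000, DF = 0.918365, PV = 36.275398
  t = 1.5000: CF_t = 39.500000, DF = 0.880081, PV = 34.763199
  t = 2.0000: CF_t = 39.500000, DF = 0.843393, PV = 33.314038
  t = 2.5000: CF_t = 39.500000, DF = 0.808235, PV = 31.925288
  t = 3.0000: CF_t = 1039.500000, DF = 0.774543, PV = 805.136978
Price P = sum_t PV_t = 979.268280
First compute Macaulay numerator sum_t t * PV_t:
  t * PV_t at t = 0.5000: 18.926689
  t * PV_t at t = 1.0000: 36.275398
  t * PV_t at t = 1.5000: 52.144799
  t * PV_t at t = 2.0000: 66.628077
  t * PV_t at t = 2.5000: 79.813221
  t * PV_t at t = 3.0000: 2415.410934
Macaulay duration D = 2669.199118 / 979.268280 = 2.725708
Modified duration = D / (1 + y/m) = 2.725708 / (1 + 0.043500) = 2.612082


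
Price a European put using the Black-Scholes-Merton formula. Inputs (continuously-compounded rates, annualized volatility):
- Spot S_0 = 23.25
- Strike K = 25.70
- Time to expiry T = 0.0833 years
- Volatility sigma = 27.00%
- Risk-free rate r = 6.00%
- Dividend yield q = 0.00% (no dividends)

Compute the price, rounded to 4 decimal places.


d1 = (ln(S/K) + (r - q + 0.5*sigma^2) * T) / (sigma * sqrt(T)) = -1.18254179
d2 = d1 - sigma * sqrt(T) = -1.26046849
exp(-rT) = 0.99501447; exp(-qT) = 1.00000000
P = K * exp(-rT) * N(-d2) - S_0 * exp(-qT) * N(-d1)
N(-d1) = 0.88150460; N(-d2) = 0.89624980
P = 25.7000 * 0.99501447 * 0.89624980 - 23.2500 * 1.00000000 * 0.88150460 = 2.4238

Answer: Price = 2.4238


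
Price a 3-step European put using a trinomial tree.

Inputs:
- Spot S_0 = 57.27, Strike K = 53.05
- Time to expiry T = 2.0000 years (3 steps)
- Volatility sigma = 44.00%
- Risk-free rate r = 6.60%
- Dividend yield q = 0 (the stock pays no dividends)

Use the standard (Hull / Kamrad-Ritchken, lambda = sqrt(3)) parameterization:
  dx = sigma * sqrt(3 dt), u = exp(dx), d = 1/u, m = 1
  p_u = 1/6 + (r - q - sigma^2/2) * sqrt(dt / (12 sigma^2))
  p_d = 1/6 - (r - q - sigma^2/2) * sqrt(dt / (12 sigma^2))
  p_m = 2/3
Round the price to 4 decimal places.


dt = T/N = 0.666667; dx = sigma*sqrt(3*dt) = 0.622254
u = exp(dx) = 1.863123; d = 1/u = 0.536733
p_u = 0.150168, p_m = 0.666667, p_d = 0.183166
Discount per step: exp(-r*dt) = 0.956954
Stock lattice S(k, j) with j the centered position index:
  k=0: S(0,+0) = 57.2700
  k=1: S(1,-1) = 30.7387; S(1,+0) = 57.2700; S(1,+1) = 106.7010
  k=2: S(2,-2) = 16.4985; S(2,-1) = 30.7387; S(2,+0) = 57.2700; S(2,+1) = 106.7010; S(2,+2) = 198.7971
  k=3: S(3,-3) = 8.8553; S(3,-2) = 16.4985; S(3,-1) = 30.7387; S(3,+0) = 57.2700; S(3,+1) = 106.7010; S(3,+2) = 198.7971; S(3,+3) = 370.3835
Terminal payoffs V(N, j) = max(K - S_T, 0):
  V(3,-3) = 44.194710; V(3,-2) = 36.551508; V(3,-1) = 22.311284; V(3,+0) = 0.000000; V(3,+1) = 0.000000; V(3,+2) = 0.000000; V(3,+3) = 0.000000
Backward induction: V(k, j) = exp(-r*dt) * [p_u * V(k+1, j+1) + p_m * V(k+1, j) + p_d * V(k+1, j-1)]
  V(2,-2) = exp(-r*dt) * [p_u*22.311284 + p_m*36.551508 + p_d*44.194710] = 34.271452
  V(2,-1) = exp(-r*dt) * [p_u*0.000000 + p_m*22.311284 + p_d*36.551508] = 20.640709
  V(2,+0) = exp(-r*dt) * [p_u*0.000000 + p_m*0.000000 + p_d*22.311284] = 3.910750
  V(2,+1) = exp(-r*dt) * [p_u*0.000000 + p_m*0.000000 + p_d*0.000000] = 0.000000
  V(2,+2) = exp(-r*dt) * [p_u*0.000000 + p_m*0.000000 + p_d*0.000000] = 0.000000
  V(1,-1) = exp(-r*dt) * [p_u*3.910750 + p_m*20.640709 + p_d*34.271452] = 19.737270
  V(1,+0) = exp(-r*dt) * [p_u*0.000000 + p_m*3.910750 + p_d*20.640709] = 6.112868
  V(1,+1) = exp(-r*dt) * [p_u*0.000000 + p_m*0.000000 + p_d*3.910750] = 0.685481
  V(0,+0) = exp(-r*dt) * [p_u*0.685481 + p_m*6.112868 + p_d*19.737270] = 7.457902

Answer: Price = V(0,0) = 7.4579


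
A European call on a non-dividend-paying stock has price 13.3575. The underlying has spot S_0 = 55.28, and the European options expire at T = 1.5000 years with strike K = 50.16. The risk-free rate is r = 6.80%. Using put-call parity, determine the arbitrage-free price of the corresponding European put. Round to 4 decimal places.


Put-call parity: C - P = S_0 * exp(-qT) - K * exp(-rT).
S_0 * exp(-qT) = 55.2800 * 1.00000000 = 55.28000000
K * exp(-rT) = 50.1600 * 0.90302955 = 45.29596231
P = C - S*exp(-qT) + K*exp(-rT)
P = 13.3575 - 55.28000000 + 45.29596231 = 3.3735

Answer: Put price = 3.3735


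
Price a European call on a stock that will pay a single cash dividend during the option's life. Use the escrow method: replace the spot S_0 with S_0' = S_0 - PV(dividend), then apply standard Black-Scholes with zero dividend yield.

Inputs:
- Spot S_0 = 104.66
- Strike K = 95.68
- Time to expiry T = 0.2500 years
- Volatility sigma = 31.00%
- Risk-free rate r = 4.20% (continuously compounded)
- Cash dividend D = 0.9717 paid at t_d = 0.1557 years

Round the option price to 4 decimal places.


PV(D) = D * exp(-r * t_d) = 0.9717 * 0.99348194 = 0.96536640
S_0' = S_0 - PV(D) = 104.6600 - 0.96536640 = 103.69463360
d1 = (ln(S_0'/K) + (r + sigma^2/2)*T) / (sigma*sqrt(T)) = 0.66421661
d2 = d1 - sigma*sqrt(T) = 0.50921661
exp(-rT) = 0.98955493
N(d1) = 0.74672416; N(d2) = 0.69469980
C = S_0' * N(d1) - K * exp(-rT) * N(d2) = 103.69463360 * 0.74672416 - 95.6800 * 0.98955493 * 0.69469980 = 11.6567

Answer: Price = 11.6567


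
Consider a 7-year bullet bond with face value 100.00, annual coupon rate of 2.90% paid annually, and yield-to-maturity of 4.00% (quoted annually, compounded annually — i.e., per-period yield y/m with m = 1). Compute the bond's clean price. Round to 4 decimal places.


Coupon per period c = face * coupon_rate / m = 2.900000
Periods per year m = 1; per-period yield y/m = 0.040000
Number of cashflows N = 7
Cashflows (t years, CF_t, discount factor 1/(1+y/m)^(m*t), PV):
  t = 1.0000: CF_t = 2.900000, DF = 0.961538, PV = 2.788462
  t = 2.0000: CF_t = 2.900000, DF = 0.924556, PV = 2.681213
  t = 3.0000: CF_t = 2.900000, DF = 0.888996, PV = 2.578089
  t = 4.0000: CF_t = 2.900000, DF = 0.854804, PV = 2.478932
  t = 5.0000: CF_t = 2.900000, DF = 0.821927, PV = 2.383589
  t = 6.0000: CF_t = 2.900000, DF = 0.790315, PV = 2.291912
  t = 7.0000: CF_t = 102.900000, DF = 0.759918, PV = 78.195543
Price P = sum_t PV_t = 93.397740

Answer: Price = 93.3977


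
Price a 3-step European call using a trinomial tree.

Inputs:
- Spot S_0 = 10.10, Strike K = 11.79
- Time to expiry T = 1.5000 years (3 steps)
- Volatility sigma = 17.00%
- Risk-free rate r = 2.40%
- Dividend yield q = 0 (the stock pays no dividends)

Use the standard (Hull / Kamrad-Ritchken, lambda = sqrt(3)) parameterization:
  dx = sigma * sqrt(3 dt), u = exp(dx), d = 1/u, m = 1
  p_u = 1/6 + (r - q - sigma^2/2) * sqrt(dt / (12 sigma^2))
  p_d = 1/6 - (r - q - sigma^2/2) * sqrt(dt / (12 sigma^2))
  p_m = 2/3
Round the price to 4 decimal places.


dt = T/N = 0.500000; dx = sigma*sqrt(3*dt) = 0.208207
u = exp(dx) = 1.231468; d = 1/u = 0.812039
p_u = 0.178134, p_m = 0.666667, p_d = 0.155200
Discount per step: exp(-r*dt) = 0.988072
Stock lattice S(k, j) with j the centered position index:
  k=0: S(0,+0) = 10.1000
  k=1: S(1,-1) = 8.2016; S(1,+0) = 10.1000; S(1,+1) = 12.4378
  k=2: S(2,-2) = 6.6600; S(2,-1) = 8.2016; S(2,+0) = 10.1000; S(2,+1) = 12.4378; S(2,+2) = 15.3168
  k=3: S(3,-3) = 5.4082; S(3,-2) = 6.6600; S(3,-1) = 8.2016; S(3,+0) = 10.1000; S(3,+1) = 12.4378; S(3,+2) = 15.3168; S(3,+3) = 18.8621
Terminal payoffs V(N, j) = max(S_T - K, 0):
  V(3,-3) = 0.000000; V(3,-2) = 0.000000; V(3,-1) = 0.000000; V(3,+0) = 0.000000; V(3,+1) = 0.647823; V(3,+2) = 3.526776; V(3,+3) = 7.072113
Backward induction: V(k, j) = exp(-r*dt) * [p_u * V(k+1, j+1) + p_m * V(k+1, j) + p_d * V(k+1, j-1)]
  V(2,-2) = exp(-r*dt) * [p_u*0.000000 + p_m*0.000000 + p_d*0.000000] = 0.000000
  V(2,-1) = exp(-r*dt) * [p_u*0.000000 + p_m*0.000000 + p_d*0.000000] = 0.000000
  V(2,+0) = exp(-r*dt) * [p_u*0.647823 + p_m*0.000000 + p_d*0.000000] = 0.114023
  V(2,+1) = exp(-r*dt) * [p_u*3.526776 + p_m*0.647823 + p_d*0.000000] = 1.047474
  V(2,+2) = exp(-r*dt) * [p_u*7.072113 + p_m*3.526776 + p_d*0.647823] = 3.667235
  V(1,-1) = exp(-r*dt) * [p_u*0.114023 + p_m*0.000000 + p_d*0.000000] = 0.020069
  V(1,+0) = exp(-r*dt) * [p_u*1.047474 + p_m*0.114023 + p_d*0.000000] = 0.259473
  V(1,+1) = exp(-r*dt) * [p_u*3.667235 + p_m*1.047474 + p_d*0.114023] = 1.352937
  V(0,+0) = exp(-r*dt) * [p_u*1.352937 + p_m*0.259473 + p_d*0.020069] = 0.412125

Answer: Price = V(0,0) = 0.4121


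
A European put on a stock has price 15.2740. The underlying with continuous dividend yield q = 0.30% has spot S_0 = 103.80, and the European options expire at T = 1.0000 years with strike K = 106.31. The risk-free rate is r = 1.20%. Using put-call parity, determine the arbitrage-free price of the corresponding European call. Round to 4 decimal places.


Put-call parity: C - P = S_0 * exp(-qT) - K * exp(-rT).
S_0 * exp(-qT) = 103.8000 * 0.99700450 = 103.48906663
K * exp(-rT) = 106.3100 * 0.98807171 = 105.04190379
C = P + S*exp(-qT) - K*exp(-rT)
C = 15.2740 + 103.48906663 - 105.04190379 = 13.7212

Answer: Call price = 13.7212


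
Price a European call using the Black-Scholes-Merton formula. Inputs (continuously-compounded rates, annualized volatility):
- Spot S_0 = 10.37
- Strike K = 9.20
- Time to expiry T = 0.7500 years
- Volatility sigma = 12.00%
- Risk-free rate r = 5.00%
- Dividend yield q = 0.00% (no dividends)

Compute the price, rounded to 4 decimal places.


d1 = (ln(S/K) + (r - q + 0.5*sigma^2) * T) / (sigma * sqrt(T)) = 1.56474950
d2 = d1 - sigma * sqrt(T) = 1.46082645
exp(-rT) = 0.96319442; exp(-qT) = 1.00000000
C = S_0 * exp(-qT) * N(d1) - K * exp(-rT) * N(d2)
N(d1) = 0.94117917; N(d2) = 0.92796846
C = 10.3700 * 1.00000000 * 0.94117917 - 9.2000 * 0.96319442 * 0.92796846 = 1.5369

Answer: Price = 1.5369


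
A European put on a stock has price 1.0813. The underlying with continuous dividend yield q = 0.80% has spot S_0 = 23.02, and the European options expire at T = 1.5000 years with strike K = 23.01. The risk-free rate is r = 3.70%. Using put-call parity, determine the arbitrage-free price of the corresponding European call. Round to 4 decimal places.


Put-call parity: C - P = S_0 * exp(-qT) - K * exp(-rT).
S_0 * exp(-qT) = 23.0200 * 0.98807171 = 22.74541083
K * exp(-rT) = 23.0100 * 0.94601202 = 21.76773666
C = P + S*exp(-qT) - K*exp(-rT)
C = 1.0813 + 22.74541083 - 21.76773666 = 2.0590

Answer: Call price = 2.0590


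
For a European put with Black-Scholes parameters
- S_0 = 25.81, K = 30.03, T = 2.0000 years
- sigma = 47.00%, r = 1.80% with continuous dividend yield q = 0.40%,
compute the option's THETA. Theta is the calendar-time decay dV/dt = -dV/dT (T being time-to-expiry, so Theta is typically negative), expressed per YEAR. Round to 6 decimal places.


Answer: Theta = -1.360614

Derivation:
d1 = 0.1466345863; d2 = -0.5180457880
phi(d1) = 0.3946762840; exp(-qT) = 0.9920319148; exp(-rT) = 0.9646402935
Theta = -S*exp(-qT)*phi(d1)*sigma/(2*sqrt(T)) + r*K*exp(-rT)*N(-d2) - q*S*exp(-qT)*N(-d1)
N(-d1) = 0.4417102264; N(-d2) = 0.6977868385; sqrt(T) = 1.4142135624
Term 1 = -25.8100 * 0.9920319148 * 0.3946762840 * 0.4700 / (2 * 1.4142135624) = -1.6792197891
Term 2 = 0.0180 * 30.0300 * 0.9646402935 * 0.6977868385 = 0.3638446636
Term 3 = -0.0040 * 25.8100 * 0.9920319148 * 0.4417102264 = -0.0452388018
Theta = -1.6792197891 + (0.3638446636) + (-0.0452388018) = -1.360614
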